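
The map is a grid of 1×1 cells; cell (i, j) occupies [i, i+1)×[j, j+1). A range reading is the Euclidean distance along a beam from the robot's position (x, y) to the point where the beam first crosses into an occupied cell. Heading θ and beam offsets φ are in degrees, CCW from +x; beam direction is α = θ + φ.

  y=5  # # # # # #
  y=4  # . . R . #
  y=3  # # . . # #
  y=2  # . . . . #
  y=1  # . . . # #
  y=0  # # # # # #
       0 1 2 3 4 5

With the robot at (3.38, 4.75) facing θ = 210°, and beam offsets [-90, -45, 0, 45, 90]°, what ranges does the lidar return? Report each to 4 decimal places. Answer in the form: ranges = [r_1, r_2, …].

ranges = [0.2887, 0.9659, 1.5935, 3.8823, 1.2400]

beam 1: φ=-90°, α=120°
  d=(-0.5000,0.8660)  start (3,4)  tX=0.7600 tY=0.2887  stride 1/|dx|=2.0000 1/|dy|=1.1547
    cross y-line → (3,5), t=0.2887 (wall)
  → r_1 = 0.2887
beam 2: φ=-45°, α=165°
  d=(-0.9659,0.2588)  start (3,4)  tX=0.3934 tY=0.9659  stride 1/|dx|=1.0353 1/|dy|=3.8637
    cross x-line → (2,4), t=0.3934
    cross y-line → (2,5), t=0.9659 (wall)
  → r_2 = 0.9659
beam 3: φ=0°, α=210°
  d=(-0.8660,-0.5000)  start (3,4)  tX=0.4388 tY=1.5000  stride 1/|dx|=1.1547 1/|dy|=2.0000
    cross x-line → (2,4), t=0.4388
    cross y-line → (2,3), t=1.5000
    cross x-line → (1,3), t=1.5935 (wall)
  → r_3 = 1.5935
beam 4: φ=45°, α=255°
  d=(-0.2588,-0.9659)  start (3,4)  tX=1.4682 tY=0.7765  stride 1/|dx|=3.8637 1/|dy|=1.0353
    cross y-line → (3,3), t=0.7765
    cross x-line → (2,3), t=1.4682
    cross y-line → (2,2), t=1.8117
    cross y-line → (2,1), t=2.8470
    cross y-line → (2,0), t=3.8823 (wall)
  → r_4 = 3.8823
beam 5: φ=90°, α=300°
  d=(0.5000,-0.8660)  start (3,4)  tX=1.2400 tY=0.8660  stride 1/|dx|=2.0000 1/|dy|=1.1547
    cross y-line → (3,3), t=0.8660
    cross x-line → (4,3), t=1.2400 (wall)
  → r_5 = 1.2400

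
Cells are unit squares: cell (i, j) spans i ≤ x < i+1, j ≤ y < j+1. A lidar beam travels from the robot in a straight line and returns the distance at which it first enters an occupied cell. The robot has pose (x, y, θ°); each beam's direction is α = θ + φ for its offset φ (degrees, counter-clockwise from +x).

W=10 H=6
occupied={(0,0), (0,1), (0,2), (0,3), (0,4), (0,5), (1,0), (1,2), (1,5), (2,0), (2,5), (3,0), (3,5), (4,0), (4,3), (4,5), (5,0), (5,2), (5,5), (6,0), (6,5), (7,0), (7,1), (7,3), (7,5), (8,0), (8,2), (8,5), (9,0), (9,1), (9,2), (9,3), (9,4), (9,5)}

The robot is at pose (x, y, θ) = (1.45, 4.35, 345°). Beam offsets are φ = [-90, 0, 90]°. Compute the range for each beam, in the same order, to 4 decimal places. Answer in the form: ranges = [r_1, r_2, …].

ranges = [1.3976, 2.6400, 0.6729]

beam 1: φ=-90°, α=255°
  d=(-0.2588,-0.9659)  start (1,4)  tX=1.7387 tY=0.3623  stride 1/|dx|=3.8637 1/|dy|=1.0353
    cross y-line → (1,3), t=0.3623
    cross y-line → (1,2), t=1.3976 (wall)
  → r_1 = 1.3976
beam 2: φ=0°, α=345°
  d=(0.9659,-0.2588)  start (1,4)  tX=0.5694 tY=1.3523  stride 1/|dx|=1.0353 1/|dy|=3.8637
    cross x-line → (2,4), t=0.5694
    cross y-line → (2,3), t=1.3523
    cross x-line → (3,3), t=1.6047
    cross x-line → (4,3), t=2.6400 (wall)
  → r_2 = 2.6400
beam 3: φ=90°, α=75°
  d=(0.2588,0.9659)  start (1,4)  tX=2.1250 tY=0.6729  stride 1/|dx|=3.8637 1/|dy|=1.0353
    cross y-line → (1,5), t=0.6729 (wall)
  → r_3 = 0.6729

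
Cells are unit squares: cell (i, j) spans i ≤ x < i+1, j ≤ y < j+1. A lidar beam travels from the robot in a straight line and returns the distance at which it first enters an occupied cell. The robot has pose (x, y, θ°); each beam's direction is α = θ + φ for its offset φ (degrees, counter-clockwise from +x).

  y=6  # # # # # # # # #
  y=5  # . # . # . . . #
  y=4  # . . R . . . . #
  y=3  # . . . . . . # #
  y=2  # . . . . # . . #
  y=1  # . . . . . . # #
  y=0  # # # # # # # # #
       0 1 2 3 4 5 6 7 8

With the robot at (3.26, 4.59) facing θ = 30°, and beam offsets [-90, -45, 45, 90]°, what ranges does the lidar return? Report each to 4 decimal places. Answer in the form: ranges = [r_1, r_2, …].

ranges = [4.1454, 3.8719, 1.4597, 0.5200]

beam 1: φ=-90°, α=300°
  d=(0.5000,-0.8660)  start (3,4)  tX=1.4800 tY=0.6813  stride 1/|dx|=2.0000 1/|dy|=1.1547
    cross y-line → (3,3), t=0.6813
    cross x-line → (4,3), t=1.4800
    cross y-line → (4,2), t=1.8360
    cross y-line → (4,1), t=2.9907
    cross x-line → (5,1), t=3.4800
    cross y-line → (5,0), t=4.1454 (wall)
  → r_1 = 4.1454
beam 2: φ=-45°, α=345°
  d=(0.9659,-0.2588)  start (3,4)  tX=0.7661 tY=2.2796  stride 1/|dx|=1.0353 1/|dy|=3.8637
    cross x-line → (4,4), t=0.7661
    cross x-line → (5,4), t=1.8014
    cross y-line → (5,3), t=2.2796
    cross x-line → (6,3), t=2.8367
    cross x-line → (7,3), t=3.8719 (wall)
  → r_2 = 3.8719
beam 3: φ=45°, α=75°
  d=(0.2588,0.9659)  start (3,4)  tX=2.8591 tY=0.4245  stride 1/|dx|=3.8637 1/|dy|=1.0353
    cross y-line → (3,5), t=0.4245
    cross y-line → (3,6), t=1.4597 (wall)
  → r_3 = 1.4597
beam 4: φ=90°, α=120°
  d=(-0.5000,0.8660)  start (3,4)  tX=0.5200 tY=0.4734  stride 1/|dx|=2.0000 1/|dy|=1.1547
    cross y-line → (3,5), t=0.4734
    cross x-line → (2,5), t=0.5200 (wall)
  → r_4 = 0.5200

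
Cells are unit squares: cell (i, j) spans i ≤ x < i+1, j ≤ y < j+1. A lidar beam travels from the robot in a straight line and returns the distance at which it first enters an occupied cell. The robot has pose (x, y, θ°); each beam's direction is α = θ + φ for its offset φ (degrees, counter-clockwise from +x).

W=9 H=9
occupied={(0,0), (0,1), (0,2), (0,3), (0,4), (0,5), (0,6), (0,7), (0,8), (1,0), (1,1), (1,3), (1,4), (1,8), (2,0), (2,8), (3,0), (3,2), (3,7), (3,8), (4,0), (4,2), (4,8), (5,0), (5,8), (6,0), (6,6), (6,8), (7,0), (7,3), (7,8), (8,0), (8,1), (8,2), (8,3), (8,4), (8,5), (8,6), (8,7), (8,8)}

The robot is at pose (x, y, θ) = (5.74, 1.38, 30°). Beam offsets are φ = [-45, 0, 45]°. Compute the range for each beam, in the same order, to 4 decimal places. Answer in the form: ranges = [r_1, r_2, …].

ranges = [1.4682, 2.6096, 4.7830]

beam 1: φ=-45°, α=345°
  dir = (cos 345°, sin 345°) = (0.9659, -0.2588); from cell (5,1)
  next x-line at t=0.2692, next y-line at t=1.4682; Δt_x=1.0353, Δt_y=3.8637
    x: enter (6,1) at t=0.2692
    x: enter (7,1) at t=1.3044
    y: enter (7,0) at t=1.4682 ← occupied
  → r_1 = 1.4682
beam 2: φ=0°, α=30°
  dir = (cos 30°, sin 30°) = (0.8660, 0.5000); from cell (5,1)
  next x-line at t=0.3002, next y-line at t=1.2400; Δt_x=1.1547, Δt_y=2.0000
    x: enter (6,1) at t=0.3002
    y: enter (6,2) at t=1.2400
    x: enter (7,2) at t=1.4549
    x: enter (8,2) at t=2.6096 ← occupied
  → r_2 = 2.6096
beam 3: φ=45°, α=75°
  dir = (cos 75°, sin 75°) = (0.2588, 0.9659); from cell (5,1)
  next x-line at t=1.0046, next y-line at t=0.6419; Δt_x=3.8637, Δt_y=1.0353
    y: enter (5,2) at t=0.6419
    x: enter (6,2) at t=1.0046
    y: enter (6,3) at t=1.6771
    y: enter (6,4) at t=2.7124
    y: enter (6,5) at t=3.7477
    y: enter (6,6) at t=4.7830 ← occupied
  → r_3 = 4.7830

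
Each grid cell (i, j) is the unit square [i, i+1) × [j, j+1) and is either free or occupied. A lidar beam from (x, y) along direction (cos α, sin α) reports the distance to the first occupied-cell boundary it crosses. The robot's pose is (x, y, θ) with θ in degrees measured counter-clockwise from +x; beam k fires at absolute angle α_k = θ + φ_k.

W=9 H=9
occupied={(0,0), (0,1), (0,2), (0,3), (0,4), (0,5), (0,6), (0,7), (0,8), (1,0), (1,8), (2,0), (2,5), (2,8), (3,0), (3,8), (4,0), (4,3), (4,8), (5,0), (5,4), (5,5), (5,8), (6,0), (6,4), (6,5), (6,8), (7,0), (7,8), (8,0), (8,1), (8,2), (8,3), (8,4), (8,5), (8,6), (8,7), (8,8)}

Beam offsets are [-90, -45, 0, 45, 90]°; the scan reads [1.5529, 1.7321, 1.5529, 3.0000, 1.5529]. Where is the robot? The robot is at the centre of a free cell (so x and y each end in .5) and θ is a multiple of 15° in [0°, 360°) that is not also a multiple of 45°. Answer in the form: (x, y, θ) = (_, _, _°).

(x, y, θ) = (6.5, 2.5, 15°)

Enumerate (i+0.5, j+0.5, θ) over the 43 free cells and 16 admissible headings. For each, cast all 5 beams and compare to the given ranges.
  (3.5, 5.5, 300°): beam 1 = 0.5774 ≠ 1.5529 ✗
  (4.5, 4.5, 15°): beam 1 = 0.5176 ≠ 1.5529 ✗
  (1.5, 5.5, 105°): beam 1 = 0.5176 ≠ 1.5529 ✗
  (5.5, 7.5, 345°): beam 3 = 2.5882 ≠ 1.5529 ✗
  …
  (6.5, 2.5, 15°): r_1=1.5529, r_2=1.7321, r_3=1.5529, r_4=3.0000, r_5=1.5529 — all match ✓
Unique over the lattice → pose = (6.5, 2.5, 15°).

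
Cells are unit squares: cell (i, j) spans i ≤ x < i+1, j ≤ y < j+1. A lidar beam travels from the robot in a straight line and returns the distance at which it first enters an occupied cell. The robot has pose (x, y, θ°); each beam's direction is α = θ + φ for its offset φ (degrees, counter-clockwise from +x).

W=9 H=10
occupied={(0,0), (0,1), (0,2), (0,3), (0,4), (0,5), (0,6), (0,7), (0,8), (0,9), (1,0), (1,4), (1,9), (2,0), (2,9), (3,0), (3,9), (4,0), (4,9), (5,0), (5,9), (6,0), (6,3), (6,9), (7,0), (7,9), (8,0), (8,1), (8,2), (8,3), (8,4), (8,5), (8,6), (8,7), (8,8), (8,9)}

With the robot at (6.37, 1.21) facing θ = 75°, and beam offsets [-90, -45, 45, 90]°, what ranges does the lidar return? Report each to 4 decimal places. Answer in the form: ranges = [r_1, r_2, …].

beam 1: φ=-90°, α=345°
  d=(0.9659,-0.2588)  start (6,1)  tX=0.6522 tY=0.8114  stride 1/|dx|=1.0353 1/|dy|=3.8637
    cross x-line → (7,1), t=0.6522
    cross y-line → (7,0), t=0.8114 (wall)
  → r_1 = 0.8114
beam 2: φ=-45°, α=30°
  d=(0.8660,0.5000)  start (6,1)  tX=0.7275 tY=1.5800  stride 1/|dx|=1.1547 1/|dy|=2.0000
    cross x-line → (7,1), t=0.7275
    cross y-line → (7,2), t=1.5800
    cross x-line → (8,2), t=1.8822 (wall)
  → r_2 = 1.8822
beam 3: φ=45°, α=120°
  d=(-0.5000,0.8660)  start (6,1)  tX=0.7400 tY=0.9122  stride 1/|dx|=2.0000 1/|dy|=1.1547
    cross x-line → (5,1), t=0.7400
    cross y-line → (5,2), t=0.9122
    cross y-line → (5,3), t=2.0669
    cross x-line → (4,3), t=2.7400
    cross y-line → (4,4), t=3.2216
    cross y-line → (4,5), t=4.3763
    cross x-line → (3,5), t=4.7400
    cross y-line → (3,6), t=5.5310
    cross y-line → (3,7), t=6.6857
    cross x-line → (2,7), t=6.7400
    cross y-line → (2,8), t=7.8404
    cross x-line → (1,8), t=8.7400
    cross y-line → (1,9), t=8.9951 (wall)
  → r_3 = 8.9951
beam 4: φ=90°, α=165°
  d=(-0.9659,0.2588)  start (6,1)  tX=0.3831 tY=3.0523  stride 1/|dx|=1.0353 1/|dy|=3.8637
    cross x-line → (5,1), t=0.3831
    cross x-line → (4,1), t=1.4183
    cross x-line → (3,1), t=2.4536
    cross y-line → (3,2), t=3.0523
    cross x-line → (2,2), t=3.4889
    cross x-line → (1,2), t=4.5242
    cross x-line → (0,2), t=5.5594 (wall)
  → r_4 = 5.5594

ranges = [0.8114, 1.8822, 8.9951, 5.5594]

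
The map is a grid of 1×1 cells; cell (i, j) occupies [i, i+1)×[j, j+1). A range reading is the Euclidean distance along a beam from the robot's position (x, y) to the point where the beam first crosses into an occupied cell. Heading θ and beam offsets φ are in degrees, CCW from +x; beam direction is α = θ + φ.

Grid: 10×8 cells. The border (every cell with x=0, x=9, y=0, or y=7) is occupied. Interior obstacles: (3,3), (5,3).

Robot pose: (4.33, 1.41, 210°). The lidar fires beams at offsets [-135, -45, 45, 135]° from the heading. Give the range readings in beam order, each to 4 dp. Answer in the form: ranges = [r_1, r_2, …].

beam 1: φ=-135°, α=75°
  dir = (cos 75°, sin 75°) = (0.2588, 0.9659); from cell (4,1)
  next x-line at t=2.5887, next y-line at t=0.6108; Δt_x=3.8637, Δt_y=1.0353
    y: enter (4,2) at t=0.6108
    y: enter (4,3) at t=1.6461
    x: enter (5,3) at t=2.5887 ← occupied
  → r_1 = 2.5887
beam 2: φ=-45°, α=165°
  dir = (cos 165°, sin 165°) = (-0.9659, 0.2588); from cell (4,1)
  next x-line at t=0.3416, next y-line at t=2.2796; Δt_x=1.0353, Δt_y=3.8637
    x: enter (3,1) at t=0.3416
    x: enter (2,1) at t=1.3769
    y: enter (2,2) at t=2.2796
    x: enter (1,2) at t=2.4122
    x: enter (0,2) at t=3.4475 ← occupied
  → r_2 = 3.4475
beam 3: φ=45°, α=255°
  dir = (cos 255°, sin 255°) = (-0.2588, -0.9659); from cell (4,1)
  next x-line at t=1.2750, next y-line at t=0.4245; Δt_x=3.8637, Δt_y=1.0353
    y: enter (4,0) at t=0.4245 ← occupied
  → r_3 = 0.4245
beam 4: φ=135°, α=345°
  dir = (cos 345°, sin 345°) = (0.9659, -0.2588); from cell (4,1)
  next x-line at t=0.6936, next y-line at t=1.5841; Δt_x=1.0353, Δt_y=3.8637
    x: enter (5,1) at t=0.6936
    y: enter (5,0) at t=1.5841 ← occupied
  → r_4 = 1.5841

ranges = [2.5887, 3.4475, 0.4245, 1.5841]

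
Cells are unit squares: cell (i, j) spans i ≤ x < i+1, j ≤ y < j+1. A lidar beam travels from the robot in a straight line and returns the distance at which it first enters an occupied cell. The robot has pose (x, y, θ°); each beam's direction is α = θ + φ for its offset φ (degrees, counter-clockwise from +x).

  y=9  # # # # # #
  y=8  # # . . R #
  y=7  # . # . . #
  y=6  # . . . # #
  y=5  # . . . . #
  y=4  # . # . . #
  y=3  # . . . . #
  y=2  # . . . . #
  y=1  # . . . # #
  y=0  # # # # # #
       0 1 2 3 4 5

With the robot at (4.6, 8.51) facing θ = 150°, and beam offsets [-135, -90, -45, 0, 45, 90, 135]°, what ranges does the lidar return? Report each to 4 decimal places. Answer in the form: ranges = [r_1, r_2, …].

beam 1: φ=-135°, α=15°
  cosα=0.9659 sinα=0.2588 | (4,8) | tMaxX 0.4141 tMaxY 1.8932 | tΔX 1.0353 tΔY 3.8637
    t=0.4141 [x] (5,8) — stop
  → r_1 = 0.4141
beam 2: φ=-90°, α=60°
  cosα=0.5000 sinα=0.8660 | (4,8) | tMaxX 0.8000 tMaxY 0.5658 | tΔX 2.0000 tΔY 1.1547
    t=0.5658 [y] (4,9) — stop
  → r_2 = 0.5658
beam 3: φ=-45°, α=105°
  cosα=-0.2588 sinα=0.9659 | (4,8) | tMaxX 2.3182 tMaxY 0.5073 | tΔX 3.8637 tΔY 1.0353
    t=0.5073 [y] (4,9) — stop
  → r_3 = 0.5073
beam 4: φ=0°, α=150°
  cosα=-0.8660 sinα=0.5000 | (4,8) | tMaxX 0.6928 tMaxY 0.9800 | tΔX 1.1547 tΔY 2.0000
    t=0.6928 [x] (3,8)
    t=0.9800 [y] (3,9) — stop
  → r_4 = 0.9800
beam 5: φ=45°, α=195°
  cosα=-0.9659 sinα=-0.2588 | (4,8) | tMaxX 0.6212 tMaxY 1.9705 | tΔX 1.0353 tΔY 3.8637
    t=0.6212 [x] (3,8)
    t=1.6564 [x] (2,8)
    t=1.9705 [y] (2,7) — stop
  → r_5 = 1.9705
beam 6: φ=90°, α=240°
  cosα=-0.5000 sinα=-0.8660 | (4,8) | tMaxX 1.2000 tMaxY 0.5889 | tΔX 2.0000 tΔY 1.1547
    t=0.5889 [y] (4,7)
    t=1.2000 [x] (3,7)
    t=1.7436 [y] (3,6)
    t=2.8983 [y] (3,5)
    t=3.2000 [x] (2,5)
    t=4.0530 [y] (2,4) — stop
  → r_6 = 4.0530
beam 7: φ=135°, α=285°
  cosα=0.2588 sinα=-0.9659 | (4,8) | tMaxX 1.5455 tMaxY 0.5280 | tΔX 3.8637 tΔY 1.0353
    t=0.5280 [y] (4,7)
    t=1.5455 [x] (5,7) — stop
  → r_7 = 1.5455

ranges = [0.4141, 0.5658, 0.5073, 0.9800, 1.9705, 4.0530, 1.5455]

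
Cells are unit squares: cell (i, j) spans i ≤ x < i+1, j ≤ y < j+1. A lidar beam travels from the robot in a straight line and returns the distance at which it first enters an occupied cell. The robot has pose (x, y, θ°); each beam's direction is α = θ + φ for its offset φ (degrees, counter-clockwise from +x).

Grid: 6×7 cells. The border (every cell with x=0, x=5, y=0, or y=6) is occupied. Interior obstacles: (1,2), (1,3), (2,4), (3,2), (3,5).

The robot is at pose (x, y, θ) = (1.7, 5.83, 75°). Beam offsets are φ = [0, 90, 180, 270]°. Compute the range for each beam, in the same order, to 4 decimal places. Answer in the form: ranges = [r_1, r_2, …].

ranges = [0.1760, 0.6568, 1.8946, 1.3459]

beam 1: φ=0°, α=75°
  dir = (cos 75°, sin 75°) = (0.2588, 0.9659); from cell (1,5)
  next x-line at t=1.1591, next y-line at t=0.1760; Δt_x=3.8637, Δt_y=1.0353
    y: enter (1,6) at t=0.1760 ← occupied
  → r_1 = 0.1760
beam 2: φ=90°, α=165°
  dir = (cos 165°, sin 165°) = (-0.9659, 0.2588); from cell (1,5)
  next x-line at t=0.7247, next y-line at t=0.6568; Δt_x=1.0353, Δt_y=3.8637
    y: enter (1,6) at t=0.6568 ← occupied
  → r_2 = 0.6568
beam 3: φ=180°, α=255°
  dir = (cos 255°, sin 255°) = (-0.2588, -0.9659); from cell (1,5)
  next x-line at t=2.7046, next y-line at t=0.8593; Δt_x=3.8637, Δt_y=1.0353
    y: enter (1,4) at t=0.8593
    y: enter (1,3) at t=1.8946 ← occupied
  → r_3 = 1.8946
beam 4: φ=270°, α=345°
  dir = (cos 345°, sin 345°) = (0.9659, -0.2588); from cell (1,5)
  next x-line at t=0.3106, next y-line at t=3.2069; Δt_x=1.0353, Δt_y=3.8637
    x: enter (2,5) at t=0.3106
    x: enter (3,5) at t=1.3459 ← occupied
  → r_4 = 1.3459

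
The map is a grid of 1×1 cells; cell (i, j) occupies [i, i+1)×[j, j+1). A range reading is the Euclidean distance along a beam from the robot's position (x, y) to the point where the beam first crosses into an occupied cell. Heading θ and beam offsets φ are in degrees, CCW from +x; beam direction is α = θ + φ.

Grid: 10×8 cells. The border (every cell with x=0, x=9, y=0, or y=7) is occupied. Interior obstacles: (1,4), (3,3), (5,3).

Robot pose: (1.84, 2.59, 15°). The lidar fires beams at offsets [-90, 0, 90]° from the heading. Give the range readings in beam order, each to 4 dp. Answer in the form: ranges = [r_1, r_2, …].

beam 1: φ=-90°, α=285°
  cosα=0.2588 sinα=-0.9659 | (1,2) | tMaxX 0.6182 tMaxY 0.6108 | tΔX 3.8637 tΔY 1.0353
    t=0.6108 [y] (1,1)
    t=0.6182 [x] (2,1)
    t=1.6461 [y] (2,0) — stop
  → r_1 = 1.6461
beam 2: φ=0°, α=15°
  cosα=0.9659 sinα=0.2588 | (1,2) | tMaxX 0.1656 tMaxY 1.5841 | tΔX 1.0353 tΔY 3.8637
    t=0.1656 [x] (2,2)
    t=1.2009 [x] (3,2)
    t=1.5841 [y] (3,3) — stop
  → r_2 = 1.5841
beam 3: φ=90°, α=105°
  cosα=-0.2588 sinα=0.9659 | (1,2) | tMaxX 3.2455 tMaxY 0.4245 | tΔX 3.8637 tΔY 1.0353
    t=0.4245 [y] (1,3)
    t=1.4597 [y] (1,4) — stop
  → r_3 = 1.4597

ranges = [1.6461, 1.5841, 1.4597]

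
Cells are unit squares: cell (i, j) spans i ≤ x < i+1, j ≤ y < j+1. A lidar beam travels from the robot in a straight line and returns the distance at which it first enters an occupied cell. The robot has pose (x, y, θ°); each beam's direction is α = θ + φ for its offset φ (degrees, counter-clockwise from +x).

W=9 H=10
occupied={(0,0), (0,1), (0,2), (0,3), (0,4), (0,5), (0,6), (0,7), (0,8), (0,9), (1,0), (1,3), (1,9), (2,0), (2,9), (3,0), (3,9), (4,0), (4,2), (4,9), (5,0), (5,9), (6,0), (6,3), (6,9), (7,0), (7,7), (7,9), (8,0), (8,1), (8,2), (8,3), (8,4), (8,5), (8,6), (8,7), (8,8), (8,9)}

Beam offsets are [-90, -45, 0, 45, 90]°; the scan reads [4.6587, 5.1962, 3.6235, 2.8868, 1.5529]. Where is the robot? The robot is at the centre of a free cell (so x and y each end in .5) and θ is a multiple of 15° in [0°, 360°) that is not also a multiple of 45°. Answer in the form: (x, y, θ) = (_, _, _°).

The pose lattice has 52·16 = 832 candidates. Test each by forward raycasting.
  (4.5, 4.5, 30°): beam 1 = 4.0415 ≠ 4.6587 ✗
  (7.5, 5.5, 30°): beam 1 = 1.0000 ≠ 4.6587 ✗
  (6.5, 4.5, 30°): beam 1 = 0.5774 ≠ 4.6587 ✗
  …
  (4.5, 4.5, 165°): r_1=4.6587, r_2=5.1962, r_3=3.6235, r_4=2.8868, r_5=1.5529 — all match ✓
Unique over the lattice → pose = (4.5, 4.5, 165°).

(x, y, θ) = (4.5, 4.5, 165°)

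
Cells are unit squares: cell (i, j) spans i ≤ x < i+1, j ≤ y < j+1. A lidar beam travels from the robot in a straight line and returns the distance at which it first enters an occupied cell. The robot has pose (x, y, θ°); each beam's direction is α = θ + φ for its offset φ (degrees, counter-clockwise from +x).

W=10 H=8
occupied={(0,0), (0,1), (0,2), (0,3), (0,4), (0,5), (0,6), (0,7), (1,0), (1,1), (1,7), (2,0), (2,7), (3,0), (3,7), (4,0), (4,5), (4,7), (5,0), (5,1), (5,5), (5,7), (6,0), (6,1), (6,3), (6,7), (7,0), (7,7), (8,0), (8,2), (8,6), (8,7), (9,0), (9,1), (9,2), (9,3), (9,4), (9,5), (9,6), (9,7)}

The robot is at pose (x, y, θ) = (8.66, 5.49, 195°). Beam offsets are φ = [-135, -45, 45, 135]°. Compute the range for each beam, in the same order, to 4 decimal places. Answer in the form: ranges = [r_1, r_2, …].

ranges = [0.5889, 3.0200, 4.0299, 0.3926]

beam 1: φ=-135°, α=60°
  dir = (cos 60°, sin 60°) = (0.5000, 0.8660); from cell (8,5)
  next x-line at t=0.6800, next y-line at t=0.5889; Δt_x=2.0000, Δt_y=1.1547
    y: enter (8,6) at t=0.5889 ← occupied
  → r_1 = 0.5889
beam 2: φ=-45°, α=150°
  dir = (cos 150°, sin 150°) = (-0.8660, 0.5000); from cell (8,5)
  next x-line at t=0.7621, next y-line at t=1.0200; Δt_x=1.1547, Δt_y=2.0000
    x: enter (7,5) at t=0.7621
    y: enter (7,6) at t=1.0200
    x: enter (6,6) at t=1.9168
    y: enter (6,7) at t=3.0200 ← occupied
  → r_2 = 3.0200
beam 3: φ=45°, α=240°
  dir = (cos 240°, sin 240°) = (-0.5000, -0.8660); from cell (8,5)
  next x-line at t=1.3200, next y-line at t=0.5658; Δt_x=2.0000, Δt_y=1.1547
    y: enter (8,4) at t=0.5658
    x: enter (7,4) at t=1.3200
    y: enter (7,3) at t=1.7205
    y: enter (7,2) at t=2.8752
    x: enter (6,2) at t=3.3200
    y: enter (6,1) at t=4.0299 ← occupied
  → r_3 = 4.0299
beam 4: φ=135°, α=330°
  dir = (cos 330°, sin 330°) = (0.8660, -0.5000); from cell (8,5)
  next x-line at t=0.3926, next y-line at t=0.9800; Δt_x=1.1547, Δt_y=2.0000
    x: enter (9,5) at t=0.3926 ← occupied
  → r_4 = 0.3926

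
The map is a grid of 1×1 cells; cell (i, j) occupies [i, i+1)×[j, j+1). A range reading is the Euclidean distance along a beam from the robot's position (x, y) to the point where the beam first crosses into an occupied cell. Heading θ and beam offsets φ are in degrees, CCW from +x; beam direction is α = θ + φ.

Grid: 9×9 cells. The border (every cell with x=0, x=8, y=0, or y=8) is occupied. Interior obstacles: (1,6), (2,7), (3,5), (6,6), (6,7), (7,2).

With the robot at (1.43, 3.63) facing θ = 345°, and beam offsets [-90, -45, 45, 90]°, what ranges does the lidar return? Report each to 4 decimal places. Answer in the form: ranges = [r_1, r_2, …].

beam 1: φ=-90°, α=255°
  d=(-0.2588,-0.9659)  start (1,3)  tX=1.6614 tY=0.6522  stride 1/|dx|=3.8637 1/|dy|=1.0353
    cross y-line → (1,2), t=0.6522
    cross x-line → (0,2), t=1.6614 (wall)
  → r_1 = 1.6614
beam 2: φ=-45°, α=300°
  d=(0.5000,-0.8660)  start (1,3)  tX=1.1400 tY=0.7275  stride 1/|dx|=2.0000 1/|dy|=1.1547
    cross y-line → (1,2), t=0.7275
    cross x-line → (2,2), t=1.1400
    cross y-line → (2,1), t=1.8822
    cross y-line → (2,0), t=3.0369 (wall)
  → r_2 = 3.0369
beam 3: φ=45°, α=30°
  d=(0.8660,0.5000)  start (1,3)  tX=0.6582 tY=0.7400  stride 1/|dx|=1.1547 1/|dy|=2.0000
    cross x-line → (2,3), t=0.6582
    cross y-line → (2,4), t=0.7400
    cross x-line → (3,4), t=1.8129
    cross y-line → (3,5), t=2.7400 (wall)
  → r_3 = 2.7400
beam 4: φ=90°, α=75°
  d=(0.2588,0.9659)  start (1,3)  tX=2.2023 tY=0.3831  stride 1/|dx|=3.8637 1/|dy|=1.0353
    cross y-line → (1,4), t=0.3831
    cross y-line → (1,5), t=1.4183
    cross x-line → (2,5), t=2.2023
    cross y-line → (2,6), t=2.4536
    cross y-line → (2,7), t=3.4889 (wall)
  → r_4 = 3.4889

ranges = [1.6614, 3.0369, 2.7400, 3.4889]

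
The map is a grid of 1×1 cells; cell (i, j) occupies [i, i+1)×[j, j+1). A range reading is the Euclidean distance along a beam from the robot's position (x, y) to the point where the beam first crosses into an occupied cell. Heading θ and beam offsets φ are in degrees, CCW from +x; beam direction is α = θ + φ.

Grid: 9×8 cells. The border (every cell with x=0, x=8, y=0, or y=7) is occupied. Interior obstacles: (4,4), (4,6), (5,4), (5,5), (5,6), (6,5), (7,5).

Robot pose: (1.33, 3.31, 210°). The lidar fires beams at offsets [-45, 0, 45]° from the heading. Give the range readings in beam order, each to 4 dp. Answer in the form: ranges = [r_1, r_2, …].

beam 1: φ=-45°, α=165°
  direction (-0.9659, 0.2588); cell (1,3); t to first gridline: x 0.3416, y 2.6660 (then +1.0353 / +3.8637)
    (0,3) via x @ 0.3416  # hit
  → r_1 = 0.3416
beam 2: φ=0°, α=210°
  direction (-0.8660, -0.5000); cell (1,3); t to first gridline: x 0.3811, y 0.6200 (then +1.1547 / +2.0000)
    (0,3) via x @ 0.3811  # hit
  → r_2 = 0.3811
beam 3: φ=45°, α=255°
  direction (-0.2588, -0.9659); cell (1,3); t to first gridline: x 1.2750, y 0.3209 (then +3.8637 / +1.0353)
    (1,2) via y @ 0.3209
    (0,2) via x @ 1.2750  # hit
  → r_3 = 1.2750

ranges = [0.3416, 0.3811, 1.2750]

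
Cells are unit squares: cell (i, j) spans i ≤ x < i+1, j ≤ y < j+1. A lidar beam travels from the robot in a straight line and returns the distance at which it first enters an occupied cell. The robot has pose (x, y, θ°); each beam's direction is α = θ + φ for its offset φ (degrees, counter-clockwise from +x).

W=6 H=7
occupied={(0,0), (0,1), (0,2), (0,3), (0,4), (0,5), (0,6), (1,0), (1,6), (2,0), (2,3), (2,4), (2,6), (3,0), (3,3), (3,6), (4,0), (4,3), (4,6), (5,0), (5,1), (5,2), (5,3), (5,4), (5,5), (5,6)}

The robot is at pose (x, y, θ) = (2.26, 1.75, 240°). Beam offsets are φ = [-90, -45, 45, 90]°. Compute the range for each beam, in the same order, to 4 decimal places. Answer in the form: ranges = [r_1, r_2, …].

beam 1: φ=-90°, α=150°
  dir = (cos 150°, sin 150°) = (-0.8660, 0.5000); from cell (2,1)
  next x-line at t=0.3002, next y-line at t=0.5000; Δt_x=1.1547, Δt_y=2.0000
    x: enter (1,1) at t=0.3002
    y: enter (1,2) at t=0.5000
    x: enter (0,2) at t=1.4549 ← occupied
  → r_1 = 1.4549
beam 2: φ=-45°, α=195°
  dir = (cos 195°, sin 195°) = (-0.9659, -0.2588); from cell (2,1)
  next x-line at t=0.2692, next y-line at t=2.8978; Δt_x=1.0353, Δt_y=3.8637
    x: enter (1,1) at t=0.2692
    x: enter (0,1) at t=1.3044 ← occupied
  → r_2 = 1.3044
beam 3: φ=45°, α=285°
  dir = (cos 285°, sin 285°) = (0.2588, -0.9659); from cell (2,1)
  next x-line at t=2.8591, next y-line at t=0.7765; Δt_x=3.8637, Δt_y=1.0353
    y: enter (2,0) at t=0.7765 ← occupied
  → r_3 = 0.7765
beam 4: φ=90°, α=330°
  dir = (cos 330°, sin 330°) = (0.8660, -0.5000); from cell (2,1)
  next x-line at t=0.8545, next y-line at t=1.5000; Δt_x=1.1547, Δt_y=2.0000
    x: enter (3,1) at t=0.8545
    y: enter (3,0) at t=1.5000 ← occupied
  → r_4 = 1.5000

ranges = [1.4549, 1.3044, 0.7765, 1.5000]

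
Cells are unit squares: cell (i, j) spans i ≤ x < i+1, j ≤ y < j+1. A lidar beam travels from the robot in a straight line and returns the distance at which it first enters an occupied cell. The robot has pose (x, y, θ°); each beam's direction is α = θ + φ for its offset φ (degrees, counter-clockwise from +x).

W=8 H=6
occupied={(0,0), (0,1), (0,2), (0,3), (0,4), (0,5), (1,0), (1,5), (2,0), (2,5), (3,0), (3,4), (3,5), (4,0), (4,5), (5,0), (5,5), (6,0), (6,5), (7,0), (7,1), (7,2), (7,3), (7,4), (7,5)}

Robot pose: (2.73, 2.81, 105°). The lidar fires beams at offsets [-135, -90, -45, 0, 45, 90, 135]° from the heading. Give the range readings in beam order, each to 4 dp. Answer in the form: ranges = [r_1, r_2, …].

beam 1: φ=-135°, α=330°
  dir = (cos 330°, sin 330°) = (0.8660, -0.5000); from cell (2,2)
  next x-line at t=0.3118, next y-line at t=1.6200; Δt_x=1.1547, Δt_y=2.0000
    x: enter (3,2) at t=0.3118
    x: enter (4,2) at t=1.4665
    y: enter (4,1) at t=1.6200
    x: enter (5,1) at t=2.6212
    y: enter (5,0) at t=3.6200 ← occupied
  → r_1 = 3.6200
beam 2: φ=-90°, α=15°
  dir = (cos 15°, sin 15°) = (0.9659, 0.2588); from cell (2,2)
  next x-line at t=0.2795, next y-line at t=0.7341; Δt_x=1.0353, Δt_y=3.8637
    x: enter (3,2) at t=0.2795
    y: enter (3,3) at t=0.7341
    x: enter (4,3) at t=1.3148
    x: enter (5,3) at t=2.3501
    x: enter (6,3) at t=3.3854
    x: enter (7,3) at t=4.4206 ← occupied
  → r_2 = 4.4206
beam 3: φ=-45°, α=60°
  dir = (cos 60°, sin 60°) = (0.5000, 0.8660); from cell (2,2)
  next x-line at t=0.5400, next y-line at t=0.2194; Δt_x=2.0000, Δt_y=1.1547
    y: enter (2,3) at t=0.2194
    x: enter (3,3) at t=0.5400
    y: enter (3,4) at t=1.3741 ← occupied
  → r_3 = 1.3741
beam 4: φ=0°, α=105°
  dir = (cos 105°, sin 105°) = (-0.2588, 0.9659); from cell (2,2)
  next x-line at t=2.8205, next y-line at t=0.1967; Δt_x=3.8637, Δt_y=1.0353
    y: enter (2,3) at t=0.1967
    y: enter (2,4) at t=1.2320
    y: enter (2,5) at t=2.2673 ← occupied
  → r_4 = 2.2673
beam 5: φ=45°, α=150°
  dir = (cos 150°, sin 150°) = (-0.8660, 0.5000); from cell (2,2)
  next x-line at t=0.8429, next y-line at t=0.3800; Δt_x=1.1547, Δt_y=2.0000
    y: enter (2,3) at t=0.3800
    x: enter (1,3) at t=0.8429
    x: enter (0,3) at t=1.9976 ← occupied
  → r_5 = 1.9976
beam 6: φ=90°, α=195°
  dir = (cos 195°, sin 195°) = (-0.9659, -0.2588); from cell (2,2)
  next x-line at t=0.7558, next y-line at t=3.1296; Δt_x=1.0353, Δt_y=3.8637
    x: enter (1,2) at t=0.7558
    x: enter (0,2) at t=1.7910 ← occupied
  → r_6 = 1.7910
beam 7: φ=135°, α=240°
  dir = (cos 240°, sin 240°) = (-0.5000, -0.8660); from cell (2,2)
  next x-line at t=1.4600, next y-line at t=0.9353; Δt_x=2.0000, Δt_y=1.1547
    y: enter (2,1) at t=0.9353
    x: enter (1,1) at t=1.4600
    y: enter (1,0) at t=2.0900 ← occupied
  → r_7 = 2.0900

ranges = [3.6200, 4.4206, 1.3741, 2.2673, 1.9976, 1.7910, 2.0900]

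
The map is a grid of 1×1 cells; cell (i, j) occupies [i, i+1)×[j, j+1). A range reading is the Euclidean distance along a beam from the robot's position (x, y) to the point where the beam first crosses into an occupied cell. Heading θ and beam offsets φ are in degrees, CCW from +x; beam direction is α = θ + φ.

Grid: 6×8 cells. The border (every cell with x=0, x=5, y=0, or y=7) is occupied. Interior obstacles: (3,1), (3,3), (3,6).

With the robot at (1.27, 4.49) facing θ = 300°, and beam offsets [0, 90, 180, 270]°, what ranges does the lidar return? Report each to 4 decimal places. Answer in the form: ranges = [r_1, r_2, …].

ranges = [3.4600, 3.0200, 0.5400, 0.3118]

beam 1: φ=0°, α=300°
  dir = (cos 300°, sin 300°) = (0.5000, -0.8660); from cell (1,4)
  next x-line at t=1.4600, next y-line at t=0.5658; Δt_x=2.0000, Δt_y=1.1547
    y: enter (1,3) at t=0.5658
    x: enter (2,3) at t=1.4600
    y: enter (2,2) at t=1.7205
    y: enter (2,1) at t=2.8752
    x: enter (3,1) at t=3.4600 ← occupied
  → r_1 = 3.4600
beam 2: φ=90°, α=30°
  dir = (cos 30°, sin 30°) = (0.8660, 0.5000); from cell (1,4)
  next x-line at t=0.8429, next y-line at t=1.0200; Δt_x=1.1547, Δt_y=2.0000
    x: enter (2,4) at t=0.8429
    y: enter (2,5) at t=1.0200
    x: enter (3,5) at t=1.9976
    y: enter (3,6) at t=3.0200 ← occupied
  → r_2 = 3.0200
beam 3: φ=180°, α=120°
  dir = (cos 120°, sin 120°) = (-0.5000, 0.8660); from cell (1,4)
  next x-line at t=0.5400, next y-line at t=0.5889; Δt_x=2.0000, Δt_y=1.1547
    x: enter (0,4) at t=0.5400 ← occupied
  → r_3 = 0.5400
beam 4: φ=270°, α=210°
  dir = (cos 210°, sin 210°) = (-0.8660, -0.5000); from cell (1,4)
  next x-line at t=0.3118, next y-line at t=0.9800; Δt_x=1.1547, Δt_y=2.0000
    x: enter (0,4) at t=0.3118 ← occupied
  → r_4 = 0.3118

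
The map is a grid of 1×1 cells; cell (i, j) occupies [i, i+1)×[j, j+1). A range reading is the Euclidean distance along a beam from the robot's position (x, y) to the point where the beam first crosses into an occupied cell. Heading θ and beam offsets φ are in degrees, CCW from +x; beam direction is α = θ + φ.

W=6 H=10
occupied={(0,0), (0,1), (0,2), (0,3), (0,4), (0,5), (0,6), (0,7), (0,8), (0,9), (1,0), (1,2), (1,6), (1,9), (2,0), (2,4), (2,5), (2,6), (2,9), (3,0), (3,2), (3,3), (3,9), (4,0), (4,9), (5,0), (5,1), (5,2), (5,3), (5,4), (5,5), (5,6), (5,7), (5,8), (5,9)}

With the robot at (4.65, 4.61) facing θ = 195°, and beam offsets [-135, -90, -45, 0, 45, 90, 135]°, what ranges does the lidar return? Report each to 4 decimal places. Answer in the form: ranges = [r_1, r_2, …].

ranges = [0.7000, 4.5449, 1.9053, 1.7082, 1.3000, 1.3523, 0.4041]

beam 1: φ=-135°, α=60°
  d=(0.5000,0.8660)  start (4,4)  tX=0.7000 tY=0.4503  stride 1/|dx|=2.0000 1/|dy|=1.1547
    cross y-line → (4,5), t=0.4503
    cross x-line → (5,5), t=0.7000 (wall)
  → r_1 = 0.7000
beam 2: φ=-90°, α=105°
  d=(-0.2588,0.9659)  start (4,4)  tX=2.5114 tY=0.4038  stride 1/|dx|=3.8637 1/|dy|=1.0353
    cross y-line → (4,5), t=0.4038
    cross y-line → (4,6), t=1.4390
    cross y-line → (4,7), t=2.4743
    cross x-line → (3,7), t=2.5114
    cross y-line → (3,8), t=3.5096
    cross y-line → (3,9), t=4.5449 (wall)
  → r_2 = 4.5449
beam 3: φ=-45°, α=150°
  d=(-0.8660,0.5000)  start (4,4)  tX=0.7506 tY=0.7800  stride 1/|dx|=1.1547 1/|dy|=2.0000
    cross x-line → (3,4), t=0.7506
    cross y-line → (3,5), t=0.7800
    cross x-line → (2,5), t=1.9053 (wall)
  → r_3 = 1.9053
beam 4: φ=0°, α=195°
  d=(-0.9659,-0.2588)  start (4,4)  tX=0.6729 tY=2.3569  stride 1/|dx|=1.0353 1/|dy|=3.8637
    cross x-line → (3,4), t=0.6729
    cross x-line → (2,4), t=1.7082 (wall)
  → r_4 = 1.7082
beam 5: φ=45°, α=240°
  d=(-0.5000,-0.8660)  start (4,4)  tX=1.3000 tY=0.7044  stride 1/|dx|=2.0000 1/|dy|=1.1547
    cross y-line → (4,3), t=0.7044
    cross x-line → (3,3), t=1.3000 (wall)
  → r_5 = 1.3000
beam 6: φ=90°, α=285°
  d=(0.2588,-0.9659)  start (4,4)  tX=1.3523 tY=0.6315  stride 1/|dx|=3.8637 1/|dy|=1.0353
    cross y-line → (4,3), t=0.6315
    cross x-line → (5,3), t=1.3523 (wall)
  → r_6 = 1.3523
beam 7: φ=135°, α=330°
  d=(0.8660,-0.5000)  start (4,4)  tX=0.4041 tY=1.2200  stride 1/|dx|=1.1547 1/|dy|=2.0000
    cross x-line → (5,4), t=0.4041 (wall)
  → r_7 = 0.4041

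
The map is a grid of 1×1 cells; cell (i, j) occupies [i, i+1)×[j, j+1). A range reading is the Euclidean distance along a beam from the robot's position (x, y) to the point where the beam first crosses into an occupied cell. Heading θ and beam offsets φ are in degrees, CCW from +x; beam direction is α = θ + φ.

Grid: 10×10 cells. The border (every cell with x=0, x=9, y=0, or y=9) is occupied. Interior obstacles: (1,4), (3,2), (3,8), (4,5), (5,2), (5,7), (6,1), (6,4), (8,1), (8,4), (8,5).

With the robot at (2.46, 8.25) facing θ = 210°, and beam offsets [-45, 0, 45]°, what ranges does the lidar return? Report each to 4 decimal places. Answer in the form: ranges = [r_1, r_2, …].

ranges = [1.5115, 1.6859, 3.3646]

beam 1: φ=-45°, α=165°
  direction (-0.9659, 0.2588); cell (2,8); t to first gridline: x 0.4762, y 2.8978 (then +1.0353 / +3.8637)
    (1,8) via x @ 0.4762
    (0,8) via x @ 1.5115  # hit
  → r_1 = 1.5115
beam 2: φ=0°, α=210°
  direction (-0.8660, -0.5000); cell (2,8); t to first gridline: x 0.5312, y 0.5000 (then +1.1547 / +2.0000)
    (2,7) via y @ 0.5000
    (1,7) via x @ 0.5312
    (0,7) via x @ 1.6859  # hit
  → r_2 = 1.6859
beam 3: φ=45°, α=255°
  direction (-0.2588, -0.9659); cell (2,8); t to first gridline: x 1.7773, y 0.2588 (then +3.8637 / +1.0353)
    (2,7) via y @ 0.2588
    (2,6) via y @ 1.2941
    (1,6) via x @ 1.7773
    (1,5) via y @ 2.3294
    (1,4) via y @ 3.3646  # hit
  → r_3 = 3.3646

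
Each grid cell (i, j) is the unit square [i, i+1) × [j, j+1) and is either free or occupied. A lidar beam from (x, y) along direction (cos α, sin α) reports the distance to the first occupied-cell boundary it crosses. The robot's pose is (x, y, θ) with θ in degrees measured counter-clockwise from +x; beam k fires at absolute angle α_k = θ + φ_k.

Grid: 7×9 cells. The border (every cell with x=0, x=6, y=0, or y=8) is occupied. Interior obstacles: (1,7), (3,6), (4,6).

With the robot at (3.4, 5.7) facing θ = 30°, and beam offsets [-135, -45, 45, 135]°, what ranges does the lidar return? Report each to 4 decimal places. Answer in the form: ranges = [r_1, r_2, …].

ranges = [4.8658, 2.6917, 0.3106, 2.4847]

beam 1: φ=-135°, α=255°
  cosα=-0.2588 sinα=-0.9659 | (3,5) | tMaxX 1.5455 tMaxY 0.7247 | tΔX 3.8637 tΔY 1.0353
    t=0.7247 [y] (3,4)
    t=1.5455 [x] (2,4)
    t=1.7600 [y] (2,3)
    t=2.7952 [y] (2,2)
    t=3.8305 [y] (2,1)
    t=4.8658 [y] (2,0) — stop
  → r_1 = 4.8658
beam 2: φ=-45°, α=345°
  cosα=0.9659 sinα=-0.2588 | (3,5) | tMaxX 0.6212 tMaxY 2.7046 | tΔX 1.0353 tΔY 3.8637
    t=0.6212 [x] (4,5)
    t=1.6564 [x] (5,5)
    t=2.6917 [x] (6,5) — stop
  → r_2 = 2.6917
beam 3: φ=45°, α=75°
  cosα=0.2588 sinα=0.9659 | (3,5) | tMaxX 2.3182 tMaxY 0.3106 | tΔX 3.8637 tΔY 1.0353
    t=0.3106 [y] (3,6) — stop
  → r_3 = 0.3106
beam 4: φ=135°, α=165°
  cosα=-0.9659 sinα=0.2588 | (3,5) | tMaxX 0.4141 tMaxY 1.1591 | tΔX 1.0353 tΔY 3.8637
    t=0.4141 [x] (2,5)
    t=1.1591 [y] (2,6)
    t=1.4494 [x] (1,6)
    t=2.4847 [x] (0,6) — stop
  → r_4 = 2.4847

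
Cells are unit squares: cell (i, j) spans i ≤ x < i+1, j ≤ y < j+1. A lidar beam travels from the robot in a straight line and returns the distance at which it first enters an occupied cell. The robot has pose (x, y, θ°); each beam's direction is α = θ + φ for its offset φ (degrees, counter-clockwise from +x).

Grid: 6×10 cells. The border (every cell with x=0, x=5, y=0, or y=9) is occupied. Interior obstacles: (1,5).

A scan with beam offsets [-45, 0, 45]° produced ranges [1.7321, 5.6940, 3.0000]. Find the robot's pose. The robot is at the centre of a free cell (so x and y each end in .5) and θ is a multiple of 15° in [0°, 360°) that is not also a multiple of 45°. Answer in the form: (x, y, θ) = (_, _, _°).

The pose lattice has 31·16 = 496 candidates. Test each by forward raycasting.
  (4.5, 4.5, 345°): beam 1 = 1.0000 ≠ 1.7321 ✗
  (3.5, 4.5, 105°): beam 1 = 3.0000 ≠ 1.7321 ✗
  (2.5, 1.5, 345°): beam 1 = 0.5774 ≠ 1.7321 ✗
  (4.5, 5.5, 330°): beam 1 = 1.9319 ≠ 1.7321 ✗
  (4.5, 8.5, 300°): beam 1 = 7.7646 ≠ 1.7321 ✗
  …
  (3.5, 6.5, 255°): r_1=1.7321, r_2=5.6940, r_3=3.0000 — all match ✓
No second candidate reproduces the full scan.

(x, y, θ) = (3.5, 6.5, 255°)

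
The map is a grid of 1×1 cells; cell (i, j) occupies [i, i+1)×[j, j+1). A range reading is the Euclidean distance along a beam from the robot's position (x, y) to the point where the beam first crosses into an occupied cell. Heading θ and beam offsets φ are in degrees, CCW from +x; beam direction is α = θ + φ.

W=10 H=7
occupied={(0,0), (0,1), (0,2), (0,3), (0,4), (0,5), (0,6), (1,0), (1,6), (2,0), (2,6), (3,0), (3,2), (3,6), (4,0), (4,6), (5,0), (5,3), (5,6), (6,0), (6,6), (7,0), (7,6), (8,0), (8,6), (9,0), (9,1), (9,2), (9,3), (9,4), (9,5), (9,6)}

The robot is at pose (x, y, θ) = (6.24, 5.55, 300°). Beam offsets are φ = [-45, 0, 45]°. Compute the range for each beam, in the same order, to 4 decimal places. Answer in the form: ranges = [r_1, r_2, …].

beam 1: φ=-45°, α=255°
  d=(-0.2588,-0.9659)  start (6,5)  tX=0.9273 tY=0.5694  stride 1/|dx|=3.8637 1/|dy|=1.0353
    cross y-line → (6,4), t=0.5694
    cross x-line → (5,4), t=0.9273
    cross y-line → (5,3), t=1.6047 (wall)
  → r_1 = 1.6047
beam 2: φ=0°, α=300°
  d=(0.5000,-0.8660)  start (6,5)  tX=1.5200 tY=0.6351  stride 1/|dx|=2.0000 1/|dy|=1.1547
    cross y-line → (6,4), t=0.6351
    cross x-line → (7,4), t=1.5200
    cross y-line → (7,3), t=1.7898
    cross y-line → (7,2), t=2.9445
    cross x-line → (8,2), t=3.5200
    cross y-line → (8,1), t=4.0992
    cross y-line → (8,0), t=5.2539 (wall)
  → r_2 = 5.2539
beam 3: φ=45°, α=345°
  d=(0.9659,-0.2588)  start (6,5)  tX=0.7868 tY=2.1250  stride 1/|dx|=1.0353 1/|dy|=3.8637
    cross x-line → (7,5), t=0.7868
    cross x-line → (8,5), t=1.8221
    cross y-line → (8,4), t=2.1250
    cross x-line → (9,4), t=2.8574 (wall)
  → r_3 = 2.8574

ranges = [1.6047, 5.2539, 2.8574]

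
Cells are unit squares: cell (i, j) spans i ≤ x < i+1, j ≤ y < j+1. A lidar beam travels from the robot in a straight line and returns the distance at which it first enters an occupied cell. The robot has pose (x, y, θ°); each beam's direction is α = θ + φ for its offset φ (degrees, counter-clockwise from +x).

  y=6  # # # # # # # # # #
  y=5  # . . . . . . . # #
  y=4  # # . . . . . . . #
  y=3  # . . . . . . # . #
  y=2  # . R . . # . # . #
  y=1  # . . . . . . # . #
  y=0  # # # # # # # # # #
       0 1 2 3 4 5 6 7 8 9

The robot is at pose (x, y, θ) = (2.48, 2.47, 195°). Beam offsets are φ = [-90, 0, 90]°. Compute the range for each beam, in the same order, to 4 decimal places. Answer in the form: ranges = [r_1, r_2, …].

beam 1: φ=-90°, α=105°
  cosα=-0.2588 sinα=0.9659 | (2,2) | tMaxX 1.8546 tMaxY 0.5487 | tΔX 3.8637 tΔY 1.0353
    t=0.5487 [y] (2,3)
    t=1.5840 [y] (2,4)
    t=1.8546 [x] (1,4) — stop
  → r_1 = 1.8546
beam 2: φ=0°, α=195°
  cosα=-0.9659 sinα=-0.2588 | (2,2) | tMaxX 0.4969 tMaxY 1.8159 | tΔX 1.0353 tΔY 3.8637
    t=0.4969 [x] (1,2)
    t=1.5322 [x] (0,2) — stop
  → r_2 = 1.5322
beam 3: φ=90°, α=285°
  cosα=0.2588 sinα=-0.9659 | (2,2) | tMaxX 2.0091 tMaxY 0.4866 | tΔX 3.8637 tΔY 1.0353
    t=0.4866 [y] (2,1)
    t=1.5219 [y] (2,0) — stop
  → r_3 = 1.5219

ranges = [1.8546, 1.5322, 1.5219]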